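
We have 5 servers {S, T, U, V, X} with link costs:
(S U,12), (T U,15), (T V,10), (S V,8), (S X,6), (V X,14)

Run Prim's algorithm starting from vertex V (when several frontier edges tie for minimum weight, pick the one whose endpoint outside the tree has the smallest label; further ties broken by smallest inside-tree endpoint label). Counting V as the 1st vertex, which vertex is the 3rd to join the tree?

X

Prim's algorithm from V:
Step 1: frontier [S V 8, T V 10, V X 14] → take S V (8); add S.
Step 2: frontier [S X 6, S U 12, T V 10, V X 14] → take S X (6); add X.
Step 3: frontier [S U 12, T V 10] → take T V (10); add T.
Step 4: frontier [S U 12, T U 15] → take S U (12); add U.
Vertex order: V, S, X, T, U. The 3rd vertex is X.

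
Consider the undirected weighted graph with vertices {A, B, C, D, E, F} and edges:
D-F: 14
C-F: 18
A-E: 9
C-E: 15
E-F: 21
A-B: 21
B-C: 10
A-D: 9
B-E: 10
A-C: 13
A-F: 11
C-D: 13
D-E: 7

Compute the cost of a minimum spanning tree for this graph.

Kruskal: consider edges lightest-first.
D-E (7): add. Components now {A} {B} {C} {D,E} {F}
A-D (9): add. Components now {A,D,E} {B} {C} {F}
A-E (9): skip — A and E already connected.
B-C (10): add. Components now {A,D,E} {B,C} {F}
B-E (10): add. Components now {A,B,C,D,E} {F}
A-F (11): add. Components now {A,B,C,D,E,F}
MST edges: D-E, A-D, B-C, B-E, A-F; total weight 7+9+10+10+11 = 47.

47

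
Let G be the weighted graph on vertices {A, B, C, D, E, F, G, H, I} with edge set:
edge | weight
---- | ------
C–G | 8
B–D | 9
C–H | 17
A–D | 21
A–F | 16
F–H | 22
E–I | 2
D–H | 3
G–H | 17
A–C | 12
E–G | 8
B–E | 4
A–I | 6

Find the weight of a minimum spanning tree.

Prim's algorithm from B:
Step 1: cheapest edge leaving the tree is B–E (4); add E.
Step 2: cheapest edge leaving the tree is E–I (2); add I.
Step 3: cheapest edge leaving the tree is A–I (6); add A.
Step 4: cheapest edge leaving the tree is E–G (8); add G.
Step 5: cheapest edge leaving the tree is C–G (8); add C.
Step 6: cheapest edge leaving the tree is B–D (9); add D.
Step 7: cheapest edge leaving the tree is D–H (3); add H.
Step 8: cheapest edge leaving the tree is A–F (16); add F.
MST edges: B–E, E–I, A–I, E–G, C–G, B–D, D–H, A–F; total weight 4+2+6+8+8+9+3+16 = 56.

56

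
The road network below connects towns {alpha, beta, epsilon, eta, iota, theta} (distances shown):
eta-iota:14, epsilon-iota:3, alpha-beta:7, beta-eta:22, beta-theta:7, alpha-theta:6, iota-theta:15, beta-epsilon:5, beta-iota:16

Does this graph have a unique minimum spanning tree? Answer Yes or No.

No

Kruskal's algorithm — process edges by increasing weight (ties by edge label):
epsilon-iota (3): add — endpoints in different components.
beta-epsilon (5): add — endpoints in different components.
alpha-theta (6): add — endpoints in different components.
alpha-beta (7): add — endpoints in different components.
beta-theta (7): skip — beta and theta already connected.
eta-iota (14): add — endpoints in different components.
Non-tree edge beta-theta has weight 7, equal to the heaviest edge on its tree cycle — swapping gives another MST of the same weight. Not unique.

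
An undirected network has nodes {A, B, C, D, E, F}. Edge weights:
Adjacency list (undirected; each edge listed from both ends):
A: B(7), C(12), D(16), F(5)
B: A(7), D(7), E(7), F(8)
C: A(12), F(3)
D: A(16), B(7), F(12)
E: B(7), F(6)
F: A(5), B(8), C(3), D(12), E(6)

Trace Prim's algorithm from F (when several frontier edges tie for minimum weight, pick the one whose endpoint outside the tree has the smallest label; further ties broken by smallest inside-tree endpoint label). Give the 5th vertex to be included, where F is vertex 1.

B

Prim's algorithm from F:
Step 1: frontier [C–F 3, A–F 5, E–F 6, B–F 8, D–F 12] → take C–F (3); add C.
Step 2: frontier [A–C 12, A–F 5, E–F 6, B–F 8, D–F 12] → take A–F (5); add A.
Step 3: frontier [A–B 7, A–D 16, E–F 6, B–F 8, D–F 12] → take E–F (6); add E.
Step 4: frontier [A–B 7, A–D 16, B–E 7, B–F 8, D–F 12] → take A–B (7); add B.
Step 5: frontier [A–D 16, B–D 7, D–F 12] → take B–D (7); add D.
Vertex order: F, C, A, E, B, D. The 5th vertex is B.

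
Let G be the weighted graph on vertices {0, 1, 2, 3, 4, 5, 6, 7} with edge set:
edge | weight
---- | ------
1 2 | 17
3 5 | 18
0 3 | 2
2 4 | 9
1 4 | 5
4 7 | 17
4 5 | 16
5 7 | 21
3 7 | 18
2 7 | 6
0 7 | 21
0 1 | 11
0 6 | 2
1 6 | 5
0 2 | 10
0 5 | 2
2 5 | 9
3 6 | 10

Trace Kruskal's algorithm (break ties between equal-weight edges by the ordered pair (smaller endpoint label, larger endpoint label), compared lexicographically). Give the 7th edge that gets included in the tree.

2-4

Sort edges by weight, then run Kruskal:
0 3 (2): add — endpoints in different components.
0 5 (2): add — endpoints in different components.
0 6 (2): add — endpoints in different components.
1 4 (5): add — endpoints in different components.
1 6 (5): add — endpoints in different components.
2 7 (6): add — endpoints in different components.
2 4 (9): add — endpoints in different components.
The 7th edge added is 2 4.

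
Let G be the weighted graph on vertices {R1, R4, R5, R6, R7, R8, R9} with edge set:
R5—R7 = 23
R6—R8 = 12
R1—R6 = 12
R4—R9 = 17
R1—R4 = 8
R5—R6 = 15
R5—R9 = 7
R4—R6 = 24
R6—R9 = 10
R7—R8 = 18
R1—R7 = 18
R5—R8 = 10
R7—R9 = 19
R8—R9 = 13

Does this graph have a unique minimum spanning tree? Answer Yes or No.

Kruskal's algorithm — process edges by increasing weight (ties by edge label):
R5—R9 (7): add. Components now {R5,R9} {R6} {R1} {R7} {R8} {R4}
R1—R4 (8): add. Components now {R5,R9} {R6} {R1,R4} {R7} {R8}
R5—R8 (10): add. Components now {R5,R8,R9} {R6} {R1,R4} {R7}
R6—R9 (10): add. Components now {R5,R6,R8,R9} {R1,R4} {R7}
R1—R6 (12): add. Components now {R1,R4,R5,R6,R8,R9} {R7}
R6—R8 (12): skip — R6 and R8 already connected.
R8—R9 (13): skip — R9 and R8 already connected.
R5—R6 (15): skip — R6 and R5 already connected.
R4—R9 (17): skip — R9 and R4 already connected.
R1—R7 (18): add. Components now {R1,R4,R5,R6,R7,R8,R9}
Non-tree edge R7—R8 has weight 18, equal to the heaviest edge on its tree cycle — swapping gives another MST of the same weight. Not unique.

No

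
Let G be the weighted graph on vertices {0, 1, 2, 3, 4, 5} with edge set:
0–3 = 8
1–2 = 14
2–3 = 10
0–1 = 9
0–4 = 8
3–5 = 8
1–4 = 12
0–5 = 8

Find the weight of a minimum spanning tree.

Prim's algorithm from 0:
Step 1: cheapest edge leaving the tree is 0–3 (8); add 3.
Step 2: cheapest edge leaving the tree is 0–4 (8); add 4.
Step 3: cheapest edge leaving the tree is 0–5 (8); add 5.
Step 4: cheapest edge leaving the tree is 0–1 (9); add 1.
Step 5: cheapest edge leaving the tree is 2–3 (10); add 2.
MST edges: 0–3, 0–4, 0–5, 0–1, 2–3; total weight 8+8+8+9+10 = 43.

43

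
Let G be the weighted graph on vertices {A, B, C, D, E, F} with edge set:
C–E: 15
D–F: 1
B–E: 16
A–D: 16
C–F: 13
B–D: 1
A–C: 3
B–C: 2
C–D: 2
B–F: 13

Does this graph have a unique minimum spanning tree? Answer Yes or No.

No

Kruskal: consider edges lightest-first.
B–D (1): add. Components now {A} {B,D} {C} {E} {F}
D–F (1): add. Components now {A} {B,D,F} {C} {E}
B–C (2): add. Components now {A} {B,C,D,F} {E}
C–D (2): skip — C and D already connected.
A–C (3): add. Components now {A,B,C,D,F} {E}
B–F (13): skip — B and F already connected.
C–F (13): skip — C and F already connected.
C–E (15): add. Components now {A,B,C,D,E,F}
Non-tree edge C–D has weight 2, equal to the heaviest edge on its tree cycle — swapping gives another MST of the same weight. Not unique.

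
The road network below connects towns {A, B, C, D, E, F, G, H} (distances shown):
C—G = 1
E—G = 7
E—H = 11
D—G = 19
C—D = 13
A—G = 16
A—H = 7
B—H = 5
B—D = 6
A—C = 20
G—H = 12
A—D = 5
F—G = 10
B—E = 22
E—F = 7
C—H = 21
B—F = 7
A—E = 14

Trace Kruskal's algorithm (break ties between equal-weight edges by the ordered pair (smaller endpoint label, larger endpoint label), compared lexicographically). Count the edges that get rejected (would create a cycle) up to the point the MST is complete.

Kruskal: consider edges lightest-first.
C—G (1): add — endpoints in different components.
A—D (5): add — endpoints in different components.
B—H (5): add — endpoints in different components.
B—D (6): add — endpoints in different components.
A—H (7): skip — A and H already connected.
B—F (7): add — endpoints in different components.
E—F (7): add — endpoints in different components.
E—G (7): add — endpoints in different components.
Edges rejected before the tree was complete: 1.

1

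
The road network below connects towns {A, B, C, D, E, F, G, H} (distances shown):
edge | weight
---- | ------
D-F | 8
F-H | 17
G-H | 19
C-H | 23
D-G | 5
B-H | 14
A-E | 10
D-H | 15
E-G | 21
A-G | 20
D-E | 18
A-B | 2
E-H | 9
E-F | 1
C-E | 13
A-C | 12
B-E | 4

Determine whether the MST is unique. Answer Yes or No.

Kruskal's algorithm — process edges by increasing weight (ties by edge label):
E-F (1): add — endpoints in different components.
A-B (2): add — endpoints in different components.
B-E (4): add — endpoints in different components.
D-G (5): add — endpoints in different components.
D-F (8): add — endpoints in different components.
E-H (9): add — endpoints in different components.
A-E (10): skip — A and E already connected.
A-C (12): add — endpoints in different components.
Every non-tree edge has weight strictly greater than the heaviest edge on the tree path between its endpoints, so the MST is unique.

Yes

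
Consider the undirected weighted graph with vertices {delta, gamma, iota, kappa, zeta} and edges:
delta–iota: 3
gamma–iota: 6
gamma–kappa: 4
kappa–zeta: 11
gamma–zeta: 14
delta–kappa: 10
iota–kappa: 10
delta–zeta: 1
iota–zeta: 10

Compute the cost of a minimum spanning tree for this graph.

14

Kruskal's algorithm — process edges by increasing weight (ties by edge label):
delta–zeta (1): add. Components now {delta,zeta} {iota} {kappa} {gamma}
delta–iota (3): add. Components now {delta,iota,zeta} {kappa} {gamma}
gamma–kappa (4): add. Components now {delta,iota,zeta} {gamma,kappa}
gamma–iota (6): add. Components now {delta,gamma,iota,kappa,zeta}
MST edges: delta–zeta, delta–iota, gamma–kappa, gamma–iota; total weight 1+3+4+6 = 14.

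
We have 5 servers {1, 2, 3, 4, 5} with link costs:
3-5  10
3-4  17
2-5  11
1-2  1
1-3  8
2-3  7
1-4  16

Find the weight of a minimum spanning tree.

34

Kruskal's algorithm — process edges by increasing weight (ties by edge label):
1-2 (1): add. Components now {1,2} {3} {4} {5}
2-3 (7): add. Components now {1,2,3} {4} {5}
1-3 (8): skip — 1 and 3 already connected.
3-5 (10): add. Components now {1,2,3,5} {4}
2-5 (11): skip — 2 and 5 already connected.
1-4 (16): add. Components now {1,2,3,4,5}
MST edges: 1-2, 2-3, 3-5, 1-4; total weight 1+7+10+16 = 34.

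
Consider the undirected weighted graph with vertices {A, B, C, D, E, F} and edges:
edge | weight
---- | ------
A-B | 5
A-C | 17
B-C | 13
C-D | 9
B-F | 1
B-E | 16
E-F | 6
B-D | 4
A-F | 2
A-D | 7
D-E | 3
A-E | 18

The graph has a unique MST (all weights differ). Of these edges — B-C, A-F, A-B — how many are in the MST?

Sort edges by weight, then run Kruskal:
B-F (1): add — endpoints in different components.
A-F (2): add — endpoints in different components.
D-E (3): add — endpoints in different components.
B-D (4): add — endpoints in different components.
A-B (5): skip — A and B already connected.
E-F (6): skip — E and F already connected.
A-D (7): skip — A and D already connected.
C-D (9): add — endpoints in different components.
MST edge set: {B-F, A-F, D-E, B-D, C-D}.
Of the listed edges, {A-F} are in the MST → 1.

1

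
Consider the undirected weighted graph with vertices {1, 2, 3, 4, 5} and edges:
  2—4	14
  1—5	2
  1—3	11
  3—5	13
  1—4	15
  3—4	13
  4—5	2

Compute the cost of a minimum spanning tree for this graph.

Sort edges by weight, then run Kruskal:
1—5 (2): add. Components now {1,5} {2} {3} {4}
4—5 (2): add. Components now {1,4,5} {2} {3}
1—3 (11): add. Components now {1,3,4,5} {2}
3—4 (13): skip — 3 and 4 already connected.
3—5 (13): skip — 3 and 5 already connected.
2—4 (14): add. Components now {1,2,3,4,5}
MST edges: 1—5, 4—5, 1—3, 2—4; total weight 2+2+11+14 = 29.

29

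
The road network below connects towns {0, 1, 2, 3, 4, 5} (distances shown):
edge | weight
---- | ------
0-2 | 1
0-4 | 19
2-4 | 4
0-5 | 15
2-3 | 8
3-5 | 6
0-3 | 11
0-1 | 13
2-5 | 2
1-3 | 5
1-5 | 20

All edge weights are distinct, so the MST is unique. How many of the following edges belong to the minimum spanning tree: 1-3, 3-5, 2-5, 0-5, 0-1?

3

Kruskal's algorithm — process edges by increasing weight (ties by edge label):
0-2 (1): add. Components now {0,2} {1} {3} {4} {5}
2-5 (2): add. Components now {0,2,5} {1} {3} {4}
2-4 (4): add. Components now {0,2,4,5} {1} {3}
1-3 (5): add. Components now {0,2,4,5} {1,3}
3-5 (6): add. Components now {0,1,2,3,4,5}
MST edge set: {0-2, 2-5, 2-4, 1-3, 3-5}.
Of the listed edges, {1-3, 3-5, 2-5} are in the MST → 3.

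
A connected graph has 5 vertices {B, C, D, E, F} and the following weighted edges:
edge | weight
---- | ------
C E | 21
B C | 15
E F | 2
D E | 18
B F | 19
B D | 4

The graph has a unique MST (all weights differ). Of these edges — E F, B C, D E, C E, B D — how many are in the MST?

4

Kruskal: consider edges lightest-first.
E F (2): add — endpoints in different components.
B D (4): add — endpoints in different components.
B C (15): add — endpoints in different components.
D E (18): add — endpoints in different components.
MST edge set: {E F, B D, B C, D E}.
Of the listed edges, {E F, B C, D E, B D} are in the MST → 4.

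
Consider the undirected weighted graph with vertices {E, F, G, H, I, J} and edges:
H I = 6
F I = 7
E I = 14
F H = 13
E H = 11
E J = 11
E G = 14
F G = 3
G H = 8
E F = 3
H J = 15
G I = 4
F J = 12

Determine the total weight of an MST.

Sort edges by weight, then run Kruskal:
E F (3): add — endpoints in different components.
F G (3): add — endpoints in different components.
G I (4): add — endpoints in different components.
H I (6): add — endpoints in different components.
F I (7): skip — F and I already connected.
G H (8): skip — G and H already connected.
E H (11): skip — E and H already connected.
E J (11): add — endpoints in different components.
MST edges: E F, F G, G I, H I, E J; total weight 3+3+4+6+11 = 27.

27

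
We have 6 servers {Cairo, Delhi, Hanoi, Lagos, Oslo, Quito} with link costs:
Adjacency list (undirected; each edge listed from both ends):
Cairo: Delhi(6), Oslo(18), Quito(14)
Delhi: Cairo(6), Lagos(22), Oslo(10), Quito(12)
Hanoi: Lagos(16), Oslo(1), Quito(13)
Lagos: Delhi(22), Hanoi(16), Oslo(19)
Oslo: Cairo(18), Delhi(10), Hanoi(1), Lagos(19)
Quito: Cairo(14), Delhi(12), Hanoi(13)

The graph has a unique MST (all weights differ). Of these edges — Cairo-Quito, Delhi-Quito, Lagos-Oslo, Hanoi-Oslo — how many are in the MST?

Sort edges by weight, then run Kruskal:
Hanoi-Oslo (1): add — endpoints in different components.
Cairo-Delhi (6): add — endpoints in different components.
Delhi-Oslo (10): add — endpoints in different components.
Delhi-Quito (12): add — endpoints in different components.
Hanoi-Quito (13): skip — Quito and Hanoi already connected.
Cairo-Quito (14): skip — Quito and Cairo already connected.
Hanoi-Lagos (16): add — endpoints in different components.
MST edge set: {Hanoi-Oslo, Cairo-Delhi, Delhi-Oslo, Delhi-Quito, Hanoi-Lagos}.
Of the listed edges, {Delhi-Quito, Hanoi-Oslo} are in the MST → 2.

2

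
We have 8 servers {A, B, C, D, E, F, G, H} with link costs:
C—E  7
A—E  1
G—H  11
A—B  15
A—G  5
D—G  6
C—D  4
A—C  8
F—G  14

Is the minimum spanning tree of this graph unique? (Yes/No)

Yes

Kruskal's algorithm — process edges by increasing weight (ties by edge label):
A—E (1): add — endpoints in different components.
C—D (4): add — endpoints in different components.
A—G (5): add — endpoints in different components.
D—G (6): add — endpoints in different components.
C—E (7): skip — C and E already connected.
A—C (8): skip — A and C already connected.
G—H (11): add — endpoints in different components.
F—G (14): add — endpoints in different components.
A—B (15): add — endpoints in different components.
Every non-tree edge has weight strictly greater than the heaviest edge on the tree path between its endpoints, so the MST is unique.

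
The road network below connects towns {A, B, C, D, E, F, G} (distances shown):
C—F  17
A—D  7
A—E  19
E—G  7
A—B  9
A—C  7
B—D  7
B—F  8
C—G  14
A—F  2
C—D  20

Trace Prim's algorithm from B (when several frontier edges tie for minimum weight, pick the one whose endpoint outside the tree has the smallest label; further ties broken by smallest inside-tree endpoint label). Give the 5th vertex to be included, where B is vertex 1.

Prim's algorithm from B:
Step 1: frontier [B—D 7, B—F 8, A—B 9] → take B—D (7); add D.
Step 2: frontier [B—F 8, A—B 9, A—D 7, C—D 20] → take A—D (7); add A.
Step 3: frontier [A—F 2, A—C 7, A—E 19, B—F 8, C—D 20] → take A—F (2); add F.
Step 4: frontier [A—C 7, A—E 19, C—D 20, C—F 17] → take A—C (7); add C.
Step 5: frontier [A—E 19, C—G 14] → take C—G (14); add G.
Step 6: frontier [A—E 19, E—G 7] → take E—G (7); add E.
Vertex order: B, D, A, F, C, G, E. The 5th vertex is C.

C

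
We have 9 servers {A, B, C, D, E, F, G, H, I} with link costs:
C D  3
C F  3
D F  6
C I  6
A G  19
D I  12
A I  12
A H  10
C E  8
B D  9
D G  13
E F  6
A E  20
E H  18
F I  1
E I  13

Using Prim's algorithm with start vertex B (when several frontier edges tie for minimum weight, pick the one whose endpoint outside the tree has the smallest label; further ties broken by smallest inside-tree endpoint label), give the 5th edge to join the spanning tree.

E-F

Grow the tree from B using Prim:
Step 1: cheapest edge leaving the tree is B D (9); add D.
Step 2: cheapest edge leaving the tree is C D (3); add C.
Step 3: cheapest edge leaving the tree is C F (3); add F.
Step 4: cheapest edge leaving the tree is F I (1); add I.
Step 5: cheapest edge leaving the tree is E F (6); add E.
Step 6: cheapest edge leaving the tree is A I (12); add A.
Step 7: cheapest edge leaving the tree is A H (10); add H.
Step 8: cheapest edge leaving the tree is D G (13); add G.
The 5th edge added is E F.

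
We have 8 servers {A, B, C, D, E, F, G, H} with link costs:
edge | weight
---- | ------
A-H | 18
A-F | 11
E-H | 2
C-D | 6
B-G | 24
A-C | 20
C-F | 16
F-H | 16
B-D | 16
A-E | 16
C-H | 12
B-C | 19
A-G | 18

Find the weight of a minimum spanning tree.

Kruskal's algorithm — process edges by increasing weight (ties by edge label):
E-H (2): add — endpoints in different components.
C-D (6): add — endpoints in different components.
A-F (11): add — endpoints in different components.
C-H (12): add — endpoints in different components.
A-E (16): add — endpoints in different components.
B-D (16): add — endpoints in different components.
C-F (16): skip — C and F already connected.
F-H (16): skip — F and H already connected.
A-G (18): add — endpoints in different components.
MST edges: E-H, C-D, A-F, C-H, A-E, B-D, A-G; total weight 2+6+11+12+16+16+18 = 81.

81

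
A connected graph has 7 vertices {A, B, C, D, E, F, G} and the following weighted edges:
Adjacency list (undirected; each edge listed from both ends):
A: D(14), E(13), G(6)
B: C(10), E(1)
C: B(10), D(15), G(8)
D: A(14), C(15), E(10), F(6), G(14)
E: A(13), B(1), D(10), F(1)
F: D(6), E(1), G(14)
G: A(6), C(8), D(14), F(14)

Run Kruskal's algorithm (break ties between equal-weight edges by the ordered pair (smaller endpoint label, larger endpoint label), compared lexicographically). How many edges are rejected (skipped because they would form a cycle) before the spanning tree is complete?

0

Kruskal: consider edges lightest-first.
B–E (1): add — endpoints in different components.
E–F (1): add — endpoints in different components.
A–G (6): add — endpoints in different components.
D–F (6): add — endpoints in different components.
C–G (8): add — endpoints in different components.
B–C (10): add — endpoints in different components.
Edges rejected before the tree was complete: 0.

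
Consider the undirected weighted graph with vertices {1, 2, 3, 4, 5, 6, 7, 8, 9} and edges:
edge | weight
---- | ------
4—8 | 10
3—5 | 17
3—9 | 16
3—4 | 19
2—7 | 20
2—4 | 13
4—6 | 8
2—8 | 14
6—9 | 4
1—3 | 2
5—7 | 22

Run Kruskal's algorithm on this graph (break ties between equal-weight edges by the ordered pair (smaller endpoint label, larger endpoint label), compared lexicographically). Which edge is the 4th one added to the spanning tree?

Kruskal: consider edges lightest-first.
1—3 (2): add — endpoints in different components.
6—9 (4): add — endpoints in different components.
4—6 (8): add — endpoints in different components.
4—8 (10): add — endpoints in different components.
2—4 (13): add — endpoints in different components.
2—8 (14): skip — 2 and 8 already connected.
3—9 (16): add — endpoints in different components.
3—5 (17): add — endpoints in different components.
3—4 (19): skip — 3 and 4 already connected.
2—7 (20): add — endpoints in different components.
The 4th edge added is 4—8.

4-8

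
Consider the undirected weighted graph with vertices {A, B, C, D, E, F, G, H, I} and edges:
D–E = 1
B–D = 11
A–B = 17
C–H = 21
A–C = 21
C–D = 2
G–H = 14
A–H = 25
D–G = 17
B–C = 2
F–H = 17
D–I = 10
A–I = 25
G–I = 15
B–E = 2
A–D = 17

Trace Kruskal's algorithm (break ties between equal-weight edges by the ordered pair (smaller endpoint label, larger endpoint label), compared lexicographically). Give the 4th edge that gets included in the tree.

D-I

Kruskal: consider edges lightest-first.
D–E (1): add — endpoints in different components.
B–C (2): add — endpoints in different components.
B–E (2): add — endpoints in different components.
C–D (2): skip — C and D already connected.
D–I (10): add — endpoints in different components.
B–D (11): skip — B and D already connected.
G–H (14): add — endpoints in different components.
G–I (15): add — endpoints in different components.
A–B (17): add — endpoints in different components.
A–D (17): skip — A and D already connected.
D–G (17): skip — D and G already connected.
F–H (17): add — endpoints in different components.
The 4th edge added is D–I.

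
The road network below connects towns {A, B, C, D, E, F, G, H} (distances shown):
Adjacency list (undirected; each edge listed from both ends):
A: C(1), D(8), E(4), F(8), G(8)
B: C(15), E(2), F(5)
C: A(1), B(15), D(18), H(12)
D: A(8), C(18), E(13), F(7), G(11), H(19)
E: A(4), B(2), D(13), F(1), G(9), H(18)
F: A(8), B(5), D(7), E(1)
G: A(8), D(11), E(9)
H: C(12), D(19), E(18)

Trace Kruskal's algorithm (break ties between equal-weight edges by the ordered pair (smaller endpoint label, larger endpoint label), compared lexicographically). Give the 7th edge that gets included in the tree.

Sort edges by weight, then run Kruskal:
A C (1): add — endpoints in different components.
E F (1): add — endpoints in different components.
B E (2): add — endpoints in different components.
A E (4): add — endpoints in different components.
B F (5): skip — B and F already connected.
D F (7): add — endpoints in different components.
A D (8): skip — A and D already connected.
A F (8): skip — A and F already connected.
A G (8): add — endpoints in different components.
E G (9): skip — E and G already connected.
D G (11): skip — D and G already connected.
C H (12): add — endpoints in different components.
The 7th edge added is C H.

C-H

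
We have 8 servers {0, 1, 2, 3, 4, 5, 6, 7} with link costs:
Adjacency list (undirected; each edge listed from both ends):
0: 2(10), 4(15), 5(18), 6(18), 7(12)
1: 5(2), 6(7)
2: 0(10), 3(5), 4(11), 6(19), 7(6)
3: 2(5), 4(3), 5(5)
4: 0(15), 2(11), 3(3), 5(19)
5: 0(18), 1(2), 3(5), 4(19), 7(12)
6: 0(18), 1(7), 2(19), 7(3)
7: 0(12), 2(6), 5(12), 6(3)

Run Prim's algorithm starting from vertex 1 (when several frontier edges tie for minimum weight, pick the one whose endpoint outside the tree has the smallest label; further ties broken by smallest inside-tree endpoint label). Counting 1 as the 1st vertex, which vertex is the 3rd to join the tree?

Prim, starting at 1.
Step 1: cheapest edge leaving the tree is 1-5 (2); add 5.
Step 2: cheapest edge leaving the tree is 3-5 (5); add 3.
Step 3: cheapest edge leaving the tree is 3-4 (3); add 4.
Step 4: cheapest edge leaving the tree is 2-3 (5); add 2.
Step 5: cheapest edge leaving the tree is 2-7 (6); add 7.
Step 6: cheapest edge leaving the tree is 6-7 (3); add 6.
Step 7: cheapest edge leaving the tree is 0-2 (10); add 0.
Vertex order: 1, 5, 3, 4, 2, 7, 6, 0. The 3rd vertex is 3.

3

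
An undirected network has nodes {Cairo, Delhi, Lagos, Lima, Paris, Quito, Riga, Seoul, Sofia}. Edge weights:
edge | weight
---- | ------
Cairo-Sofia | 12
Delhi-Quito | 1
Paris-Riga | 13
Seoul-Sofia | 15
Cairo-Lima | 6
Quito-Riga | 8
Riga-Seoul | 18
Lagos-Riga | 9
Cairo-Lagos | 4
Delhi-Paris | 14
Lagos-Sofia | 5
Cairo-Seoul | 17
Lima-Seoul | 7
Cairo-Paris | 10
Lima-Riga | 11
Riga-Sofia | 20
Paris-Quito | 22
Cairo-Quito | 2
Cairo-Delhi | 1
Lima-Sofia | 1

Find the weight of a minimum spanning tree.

37

Prim's algorithm from Paris:
Step 1: cheapest edge leaving the tree is Cairo-Paris (10); add Cairo.
Step 2: cheapest edge leaving the tree is Cairo-Delhi (1); add Delhi.
Step 3: cheapest edge leaving the tree is Delhi-Quito (1); add Quito.
Step 4: cheapest edge leaving the tree is Cairo-Lagos (4); add Lagos.
Step 5: cheapest edge leaving the tree is Lagos-Sofia (5); add Sofia.
Step 6: cheapest edge leaving the tree is Lima-Sofia (1); add Lima.
Step 7: cheapest edge leaving the tree is Lima-Seoul (7); add Seoul.
Step 8: cheapest edge leaving the tree is Quito-Riga (8); add Riga.
MST edges: Cairo-Paris, Cairo-Delhi, Delhi-Quito, Cairo-Lagos, Lagos-Sofia, Lima-Sofia, Lima-Seoul, Quito-Riga; total weight 10+1+1+4+5+1+7+8 = 37.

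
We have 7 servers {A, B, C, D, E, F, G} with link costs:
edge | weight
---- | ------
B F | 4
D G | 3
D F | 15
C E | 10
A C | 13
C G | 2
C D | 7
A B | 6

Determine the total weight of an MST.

38

Kruskal: consider edges lightest-first.
C G (2): add — endpoints in different components.
D G (3): add — endpoints in different components.
B F (4): add — endpoints in different components.
A B (6): add — endpoints in different components.
C D (7): skip — C and D already connected.
C E (10): add — endpoints in different components.
A C (13): add — endpoints in different components.
MST edges: C G, D G, B F, A B, C E, A C; total weight 2+3+4+6+10+13 = 38.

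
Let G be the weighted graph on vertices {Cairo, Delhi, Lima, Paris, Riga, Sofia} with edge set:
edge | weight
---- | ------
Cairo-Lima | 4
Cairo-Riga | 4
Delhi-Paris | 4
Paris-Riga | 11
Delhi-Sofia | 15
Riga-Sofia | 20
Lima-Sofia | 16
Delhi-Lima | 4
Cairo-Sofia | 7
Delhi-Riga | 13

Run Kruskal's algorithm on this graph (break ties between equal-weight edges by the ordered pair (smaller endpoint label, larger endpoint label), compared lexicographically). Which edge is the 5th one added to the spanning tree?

Sort edges by weight, then run Kruskal:
Cairo-Lima (4): add — endpoints in different components.
Cairo-Riga (4): add — endpoints in different components.
Delhi-Lima (4): add — endpoints in different components.
Delhi-Paris (4): add — endpoints in different components.
Cairo-Sofia (7): add — endpoints in different components.
The 5th edge added is Cairo-Sofia.

Cairo-Sofia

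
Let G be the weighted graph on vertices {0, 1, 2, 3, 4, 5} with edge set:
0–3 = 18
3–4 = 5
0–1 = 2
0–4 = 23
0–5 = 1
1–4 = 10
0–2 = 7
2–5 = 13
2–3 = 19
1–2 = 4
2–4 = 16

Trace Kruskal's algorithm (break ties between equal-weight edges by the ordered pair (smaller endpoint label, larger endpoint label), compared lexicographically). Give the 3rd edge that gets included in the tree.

1-2

Kruskal's algorithm — process edges by increasing weight (ties by edge label):
0–5 (1): add. Components now {0,5} {1} {2} {3} {4}
0–1 (2): add. Components now {0,1,5} {2} {3} {4}
1–2 (4): add. Components now {0,1,2,5} {3} {4}
3–4 (5): add. Components now {0,1,2,5} {3,4}
0–2 (7): skip — 0 and 2 already connected.
1–4 (10): add. Components now {0,1,2,3,4,5}
The 3rd edge added is 1–2.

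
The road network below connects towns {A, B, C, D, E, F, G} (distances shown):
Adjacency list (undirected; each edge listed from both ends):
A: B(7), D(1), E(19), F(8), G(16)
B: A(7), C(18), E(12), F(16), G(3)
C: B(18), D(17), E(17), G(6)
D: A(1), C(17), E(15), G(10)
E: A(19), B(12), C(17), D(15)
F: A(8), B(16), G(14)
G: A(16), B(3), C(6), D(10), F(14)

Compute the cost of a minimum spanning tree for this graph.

Grow the tree from D using Prim:
Step 1: cheapest edge leaving the tree is A D (1); add A.
Step 2: cheapest edge leaving the tree is A B (7); add B.
Step 3: cheapest edge leaving the tree is B G (3); add G.
Step 4: cheapest edge leaving the tree is C G (6); add C.
Step 5: cheapest edge leaving the tree is A F (8); add F.
Step 6: cheapest edge leaving the tree is B E (12); add E.
MST edges: A D, A B, B G, C G, A F, B E; total weight 1+7+3+6+8+12 = 37.

37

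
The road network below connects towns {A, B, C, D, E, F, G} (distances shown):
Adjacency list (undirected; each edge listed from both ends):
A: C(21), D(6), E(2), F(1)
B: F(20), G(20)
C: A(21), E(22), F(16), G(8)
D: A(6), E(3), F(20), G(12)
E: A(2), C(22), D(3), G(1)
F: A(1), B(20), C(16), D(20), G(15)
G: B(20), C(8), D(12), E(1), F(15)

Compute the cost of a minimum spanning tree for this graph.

35

Prim's algorithm from C:
Step 1: frontier [C-G 8, C-F 16, A-C 21, C-E 22] → take C-G (8); add G.
Step 2: frontier [C-F 16, A-C 21, C-E 22, E-G 1, D-G 12, F-G 15, B-G 20] → take E-G (1); add E.
Step 3: frontier [C-F 16, A-C 21, A-E 2, D-E 3, D-G 12, F-G 15, B-G 20] → take A-E (2); add A.
Step 4: frontier [A-F 1, A-D 6, C-F 16, D-E 3, D-G 12, F-G 15, B-G 20] → take A-F (1); add F.
Step 5: frontier [A-D 6, D-E 3, B-F 20, D-F 20, D-G 12, B-G 20] → take D-E (3); add D.
Step 6: frontier [B-F 20, B-G 20] → take B-F (20); add B.
MST edges: C-G, E-G, A-E, A-F, D-E, B-F; total weight 8+1+2+1+3+20 = 35.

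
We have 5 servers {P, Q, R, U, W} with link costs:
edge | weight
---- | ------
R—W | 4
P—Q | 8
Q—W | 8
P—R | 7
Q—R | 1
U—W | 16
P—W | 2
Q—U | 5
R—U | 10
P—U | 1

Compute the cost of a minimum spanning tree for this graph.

8

Sort edges by weight, then run Kruskal:
P—U (1): add. Components now {P,U} {W} {R} {Q}
Q—R (1): add. Components now {P,U} {W} {Q,R}
P—W (2): add. Components now {P,U,W} {Q,R}
R—W (4): add. Components now {P,Q,R,U,W}
MST edges: P—U, Q—R, P—W, R—W; total weight 1+1+2+4 = 8.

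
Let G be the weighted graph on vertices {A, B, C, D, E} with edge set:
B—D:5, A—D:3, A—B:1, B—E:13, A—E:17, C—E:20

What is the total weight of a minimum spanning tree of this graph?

Grow the tree from A using Prim:
Step 1: cheapest edge leaving the tree is A—B (1); add B.
Step 2: cheapest edge leaving the tree is A—D (3); add D.
Step 3: cheapest edge leaving the tree is B—E (13); add E.
Step 4: cheapest edge leaving the tree is C—E (20); add C.
MST edges: A—B, A—D, B—E, C—E; total weight 1+3+13+20 = 37.

37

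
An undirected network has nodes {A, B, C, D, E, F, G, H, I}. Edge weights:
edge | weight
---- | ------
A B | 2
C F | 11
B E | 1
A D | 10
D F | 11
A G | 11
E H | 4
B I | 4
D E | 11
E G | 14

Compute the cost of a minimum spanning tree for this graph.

54

Prim's algorithm from F:
Step 1: frontier [C F 11, D F 11] → take C F (11); add C.
Step 2: frontier [D F 11] → take D F (11); add D.
Step 3: frontier [A D 10, D E 11] → take A D (10); add A.
Step 4: frontier [A B 2, A G 11, D E 11] → take A B (2); add B.
Step 5: frontier [A G 11, B E 1, B I 4, D E 11] → take B E (1); add E.
Step 6: frontier [A G 11, B I 4, E H 4, E G 14] → take E H (4); add H.
Step 7: frontier [A G 11, B I 4, E G 14] → take B I (4); add I.
Step 8: frontier [A G 11, E G 14] → take A G (11); add G.
MST edges: C F, D F, A D, A B, B E, E H, B I, A G; total weight 11+11+10+2+1+4+4+11 = 54.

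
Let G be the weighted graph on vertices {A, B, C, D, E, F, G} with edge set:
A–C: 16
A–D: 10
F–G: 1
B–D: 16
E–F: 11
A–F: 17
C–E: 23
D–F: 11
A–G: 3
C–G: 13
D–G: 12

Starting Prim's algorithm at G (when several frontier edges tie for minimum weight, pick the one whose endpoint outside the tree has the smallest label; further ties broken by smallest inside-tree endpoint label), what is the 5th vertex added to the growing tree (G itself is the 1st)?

E

Prim's algorithm from G:
Step 1: cheapest edge leaving the tree is F–G (1); add F.
Step 2: cheapest edge leaving the tree is A–G (3); add A.
Step 3: cheapest edge leaving the tree is A–D (10); add D.
Step 4: cheapest edge leaving the tree is E–F (11); add E.
Step 5: cheapest edge leaving the tree is C–G (13); add C.
Step 6: cheapest edge leaving the tree is B–D (16); add B.
Vertex order: G, F, A, D, E, C, B. The 5th vertex is E.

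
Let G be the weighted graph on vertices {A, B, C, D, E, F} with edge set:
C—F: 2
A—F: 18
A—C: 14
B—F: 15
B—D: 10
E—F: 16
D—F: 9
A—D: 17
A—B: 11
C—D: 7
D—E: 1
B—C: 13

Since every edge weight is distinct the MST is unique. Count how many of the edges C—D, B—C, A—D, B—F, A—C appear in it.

1

Kruskal: consider edges lightest-first.
D—E (1): add. Components now {A} {B} {C} {D,E} {F}
C—F (2): add. Components now {A} {B} {C,F} {D,E}
C—D (7): add. Components now {A} {B} {C,D,E,F}
D—F (9): skip — D and F already connected.
B—D (10): add. Components now {A} {B,C,D,E,F}
A—B (11): add. Components now {A,B,C,D,E,F}
MST edge set: {D—E, C—F, C—D, B—D, A—B}.
Of the listed edges, {C—D} are in the MST → 1.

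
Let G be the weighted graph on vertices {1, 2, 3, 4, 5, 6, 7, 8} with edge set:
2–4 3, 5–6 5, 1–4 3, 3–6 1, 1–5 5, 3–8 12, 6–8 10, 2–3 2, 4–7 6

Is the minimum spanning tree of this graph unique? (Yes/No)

No

Kruskal: consider edges lightest-first.
3–6 (1): add — endpoints in different components.
2–3 (2): add — endpoints in different components.
1–4 (3): add — endpoints in different components.
2–4 (3): add — endpoints in different components.
1–5 (5): add — endpoints in different components.
5–6 (5): skip — 5 and 6 already connected.
4–7 (6): add — endpoints in different components.
6–8 (10): add — endpoints in different components.
Non-tree edge 5–6 has weight 5, equal to the heaviest edge on its tree cycle — swapping gives another MST of the same weight. Not unique.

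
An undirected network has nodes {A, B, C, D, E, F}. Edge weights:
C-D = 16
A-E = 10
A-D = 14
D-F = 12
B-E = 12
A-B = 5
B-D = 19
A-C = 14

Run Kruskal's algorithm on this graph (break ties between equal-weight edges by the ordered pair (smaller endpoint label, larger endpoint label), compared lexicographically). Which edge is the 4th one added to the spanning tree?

A-C

Kruskal: consider edges lightest-first.
A-B (5): add. Components now {A,B} {C} {D} {E} {F}
A-E (10): add. Components now {A,B,E} {C} {D} {F}
B-E (12): skip — B and E already connected.
D-F (12): add. Components now {A,B,E} {C} {D,F}
A-C (14): add. Components now {A,B,C,E} {D,F}
A-D (14): add. Components now {A,B,C,D,E,F}
The 4th edge added is A-C.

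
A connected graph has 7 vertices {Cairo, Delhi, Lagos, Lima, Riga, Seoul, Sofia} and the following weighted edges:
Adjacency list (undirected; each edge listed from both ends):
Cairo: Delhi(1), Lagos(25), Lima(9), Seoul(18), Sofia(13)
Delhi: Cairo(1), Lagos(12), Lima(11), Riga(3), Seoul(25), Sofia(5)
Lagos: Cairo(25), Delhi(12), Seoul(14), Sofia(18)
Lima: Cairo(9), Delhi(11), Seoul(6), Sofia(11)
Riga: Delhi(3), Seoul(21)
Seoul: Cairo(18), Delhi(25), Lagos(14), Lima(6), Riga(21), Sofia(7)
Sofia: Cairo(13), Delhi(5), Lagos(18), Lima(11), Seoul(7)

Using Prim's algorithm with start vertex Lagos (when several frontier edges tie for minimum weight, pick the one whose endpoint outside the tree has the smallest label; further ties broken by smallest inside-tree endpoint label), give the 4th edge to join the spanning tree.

Prim, starting at Lagos.
Step 1: cheapest edge leaving the tree is Delhi-Lagos (12); add Delhi.
Step 2: cheapest edge leaving the tree is Cairo-Delhi (1); add Cairo.
Step 3: cheapest edge leaving the tree is Delhi-Riga (3); add Riga.
Step 4: cheapest edge leaving the tree is Delhi-Sofia (5); add Sofia.
Step 5: cheapest edge leaving the tree is Seoul-Sofia (7); add Seoul.
Step 6: cheapest edge leaving the tree is Lima-Seoul (6); add Lima.
The 4th edge added is Delhi-Sofia.

Delhi-Sofia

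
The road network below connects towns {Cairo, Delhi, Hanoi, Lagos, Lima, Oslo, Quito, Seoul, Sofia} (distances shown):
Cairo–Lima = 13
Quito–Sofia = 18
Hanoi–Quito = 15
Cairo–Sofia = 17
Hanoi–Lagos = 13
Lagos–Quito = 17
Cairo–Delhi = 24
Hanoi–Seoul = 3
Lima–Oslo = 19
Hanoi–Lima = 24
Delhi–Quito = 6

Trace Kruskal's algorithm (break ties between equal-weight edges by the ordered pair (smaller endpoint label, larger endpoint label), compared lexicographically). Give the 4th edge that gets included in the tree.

Sort edges by weight, then run Kruskal:
Hanoi–Seoul (3): add — endpoints in different components.
Delhi–Quito (6): add — endpoints in different components.
Cairo–Lima (13): add — endpoints in different components.
Hanoi–Lagos (13): add — endpoints in different components.
Hanoi–Quito (15): add — endpoints in different components.
Cairo–Sofia (17): add — endpoints in different components.
Lagos–Quito (17): skip — Lagos and Quito already connected.
Quito–Sofia (18): add — endpoints in different components.
Lima–Oslo (19): add — endpoints in different components.
The 4th edge added is Hanoi–Lagos.

Hanoi-Lagos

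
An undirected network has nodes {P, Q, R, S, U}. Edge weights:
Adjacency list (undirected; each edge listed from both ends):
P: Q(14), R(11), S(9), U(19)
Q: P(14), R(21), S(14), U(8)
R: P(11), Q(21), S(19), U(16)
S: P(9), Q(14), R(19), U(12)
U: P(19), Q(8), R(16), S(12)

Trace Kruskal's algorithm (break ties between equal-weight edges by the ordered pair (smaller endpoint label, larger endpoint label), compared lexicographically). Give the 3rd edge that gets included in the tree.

Kruskal: consider edges lightest-first.
Q-U (8): add — endpoints in different components.
P-S (9): add — endpoints in different components.
P-R (11): add — endpoints in different components.
S-U (12): add — endpoints in different components.
The 3rd edge added is P-R.

P-R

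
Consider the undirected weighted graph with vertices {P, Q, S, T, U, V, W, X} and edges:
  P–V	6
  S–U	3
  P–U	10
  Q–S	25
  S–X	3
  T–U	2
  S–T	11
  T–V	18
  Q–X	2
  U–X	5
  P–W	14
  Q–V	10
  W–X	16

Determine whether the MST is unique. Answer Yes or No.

No

Kruskal: consider edges lightest-first.
Q–X (2): add — endpoints in different components.
T–U (2): add — endpoints in different components.
S–U (3): add — endpoints in different components.
S–X (3): add — endpoints in different components.
U–X (5): skip — X and U already connected.
P–V (6): add — endpoints in different components.
P–U (10): add — endpoints in different components.
Q–V (10): skip — V and Q already connected.
S–T (11): skip — T and S already connected.
P–W (14): add — endpoints in different components.
Non-tree edge Q–V has weight 10, equal to the heaviest edge on its tree cycle — swapping gives another MST of the same weight. Not unique.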